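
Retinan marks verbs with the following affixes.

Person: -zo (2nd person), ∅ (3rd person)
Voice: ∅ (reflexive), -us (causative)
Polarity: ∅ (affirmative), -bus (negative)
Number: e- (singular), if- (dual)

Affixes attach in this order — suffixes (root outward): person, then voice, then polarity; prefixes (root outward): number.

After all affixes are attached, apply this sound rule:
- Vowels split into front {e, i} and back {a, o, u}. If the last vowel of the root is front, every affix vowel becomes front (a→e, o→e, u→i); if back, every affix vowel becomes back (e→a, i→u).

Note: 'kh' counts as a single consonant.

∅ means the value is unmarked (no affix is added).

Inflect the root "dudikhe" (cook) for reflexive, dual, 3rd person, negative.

ifdudikhebis

person = 3rd person: zero marking, form stays dudikhe.
Attach number dual if- → ifdudikhe.
voice = reflexive: zero marking, form stays ifdudikhe.
Attach polarity negative -bus → ifdudikhebus.
Apply vowel harmony: ifdudikhebus → ifdudikhebis.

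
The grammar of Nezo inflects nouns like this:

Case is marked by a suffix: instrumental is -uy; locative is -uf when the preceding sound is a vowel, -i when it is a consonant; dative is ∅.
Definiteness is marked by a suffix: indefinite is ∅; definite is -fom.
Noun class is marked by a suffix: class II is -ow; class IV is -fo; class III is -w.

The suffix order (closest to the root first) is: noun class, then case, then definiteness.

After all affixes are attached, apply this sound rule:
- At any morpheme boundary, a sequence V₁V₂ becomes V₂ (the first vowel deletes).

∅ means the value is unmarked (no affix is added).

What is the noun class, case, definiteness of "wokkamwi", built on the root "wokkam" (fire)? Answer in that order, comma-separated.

class III, locative, indefinite

Segment: wokkam-w-i.
noun class: -w → class III.
case: -uf/i → locative.
definiteness: ∅ → indefinite.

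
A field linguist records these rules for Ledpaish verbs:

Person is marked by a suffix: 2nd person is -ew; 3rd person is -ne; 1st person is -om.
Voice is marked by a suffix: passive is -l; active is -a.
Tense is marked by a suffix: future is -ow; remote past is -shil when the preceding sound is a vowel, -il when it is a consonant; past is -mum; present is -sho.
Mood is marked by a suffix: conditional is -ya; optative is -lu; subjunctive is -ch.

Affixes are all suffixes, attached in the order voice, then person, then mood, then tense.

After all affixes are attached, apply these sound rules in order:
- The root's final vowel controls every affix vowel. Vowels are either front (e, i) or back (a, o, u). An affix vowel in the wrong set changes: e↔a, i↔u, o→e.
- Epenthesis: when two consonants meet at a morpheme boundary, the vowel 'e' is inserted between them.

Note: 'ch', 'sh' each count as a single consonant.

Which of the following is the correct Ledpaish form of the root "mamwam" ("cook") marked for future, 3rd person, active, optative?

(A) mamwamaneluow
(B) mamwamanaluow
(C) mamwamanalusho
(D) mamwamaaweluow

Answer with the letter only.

B

Attach voice active -a → mamwama.
Attach person 3rd person -ne → mamwamane.
Attach mood optative -lu → mamwamanelu.
Attach tense future -ow → mamwamaneluow.
Apply vowel harmony: mamwamaneluow → mamwamanaluow.
Epenthesis: no change.
So the correct form is mamwamanaluow, option (B).
(D) mamwamaaweluow is wrong: it uses 2nd person instead of 3rd person for person.
(A) mamwamaneluow is wrong: it fails to apply the sound rule(s).
(C) mamwamanalusho is wrong: it uses present instead of future for tense.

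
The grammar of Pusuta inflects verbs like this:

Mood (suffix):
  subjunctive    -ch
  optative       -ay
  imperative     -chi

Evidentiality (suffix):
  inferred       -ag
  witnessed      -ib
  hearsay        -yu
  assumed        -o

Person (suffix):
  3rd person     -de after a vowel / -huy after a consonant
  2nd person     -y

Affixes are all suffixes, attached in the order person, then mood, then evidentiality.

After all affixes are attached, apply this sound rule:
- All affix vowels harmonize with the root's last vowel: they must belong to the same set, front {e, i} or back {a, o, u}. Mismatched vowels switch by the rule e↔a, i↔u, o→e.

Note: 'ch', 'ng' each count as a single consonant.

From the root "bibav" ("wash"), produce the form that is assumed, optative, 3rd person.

bibavhuyayo

Attach person 3rd person -huy (after consonant 'v') → bibavhuy.
Attach mood optative -ay → bibavhuyay.
Attach evidentiality assumed -o → bibavhuyayo.
Vowel harmony: no change.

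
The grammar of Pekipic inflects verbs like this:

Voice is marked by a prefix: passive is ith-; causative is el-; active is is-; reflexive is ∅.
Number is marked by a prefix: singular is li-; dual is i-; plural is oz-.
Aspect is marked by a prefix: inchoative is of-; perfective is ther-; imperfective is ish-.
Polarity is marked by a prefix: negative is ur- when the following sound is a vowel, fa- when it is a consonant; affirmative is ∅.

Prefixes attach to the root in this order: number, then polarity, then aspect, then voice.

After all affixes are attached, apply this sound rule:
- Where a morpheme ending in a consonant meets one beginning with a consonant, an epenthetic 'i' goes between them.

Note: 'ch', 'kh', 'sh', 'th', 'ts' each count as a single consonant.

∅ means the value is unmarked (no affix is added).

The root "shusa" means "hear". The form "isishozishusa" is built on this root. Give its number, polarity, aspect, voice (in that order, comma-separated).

plural, affirmative, imperfective, active

Segment: is-ish-oz-shusa.
number: oz- → plural.
polarity: ∅ → affirmative.
aspect: ish- → imperfective.
voice: is- → active.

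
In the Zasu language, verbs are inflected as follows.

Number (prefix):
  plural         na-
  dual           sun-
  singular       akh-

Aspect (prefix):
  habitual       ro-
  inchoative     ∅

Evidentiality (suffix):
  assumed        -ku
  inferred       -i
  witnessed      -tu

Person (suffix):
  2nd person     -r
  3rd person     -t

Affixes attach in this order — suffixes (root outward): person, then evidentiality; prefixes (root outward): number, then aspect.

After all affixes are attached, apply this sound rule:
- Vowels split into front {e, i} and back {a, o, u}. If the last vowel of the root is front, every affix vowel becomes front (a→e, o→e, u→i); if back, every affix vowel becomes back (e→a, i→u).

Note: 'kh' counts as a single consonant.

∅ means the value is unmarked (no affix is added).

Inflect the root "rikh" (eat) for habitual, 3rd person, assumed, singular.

reekhrikhtki

Attach number singular akh- → akhrikh.
Attach person 3rd person -t → akhrikht.
Attach evidentiality assumed -ku → akhrikhtku.
Attach aspect habitual ro- → roakhrikhtku.
Apply vowel harmony: roakhrikhtku → reekhrikhtki.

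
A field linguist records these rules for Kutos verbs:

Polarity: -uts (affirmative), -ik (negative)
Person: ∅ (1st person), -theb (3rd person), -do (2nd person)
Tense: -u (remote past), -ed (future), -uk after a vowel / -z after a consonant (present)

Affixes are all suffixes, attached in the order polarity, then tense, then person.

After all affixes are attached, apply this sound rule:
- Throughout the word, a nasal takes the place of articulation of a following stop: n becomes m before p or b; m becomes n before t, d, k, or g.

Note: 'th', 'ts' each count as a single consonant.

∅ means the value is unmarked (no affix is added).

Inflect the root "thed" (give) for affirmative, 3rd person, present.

thedutsztheb

Attach polarity affirmative -uts → theduts.
Attach tense present -z (after consonant 'ts') → thedutsz.
Attach person 3rd person -theb → thedutsztheb.
Nasal assimilation: no change.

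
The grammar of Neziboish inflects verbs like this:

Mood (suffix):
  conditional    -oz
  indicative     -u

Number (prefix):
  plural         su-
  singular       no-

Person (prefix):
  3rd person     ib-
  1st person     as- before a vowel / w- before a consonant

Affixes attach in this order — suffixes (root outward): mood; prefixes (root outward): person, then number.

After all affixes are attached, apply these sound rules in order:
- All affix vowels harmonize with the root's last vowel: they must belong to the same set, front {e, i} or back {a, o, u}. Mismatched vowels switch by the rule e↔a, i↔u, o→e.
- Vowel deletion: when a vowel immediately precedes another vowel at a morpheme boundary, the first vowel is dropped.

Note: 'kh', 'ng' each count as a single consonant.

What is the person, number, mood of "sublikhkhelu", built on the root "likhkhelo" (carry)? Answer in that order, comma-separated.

Segment: su-ib-likhkhelo-u.
person: ib- → 3rd person.
number: su- → plural.
mood: -u → indicative.

3rd person, plural, indicative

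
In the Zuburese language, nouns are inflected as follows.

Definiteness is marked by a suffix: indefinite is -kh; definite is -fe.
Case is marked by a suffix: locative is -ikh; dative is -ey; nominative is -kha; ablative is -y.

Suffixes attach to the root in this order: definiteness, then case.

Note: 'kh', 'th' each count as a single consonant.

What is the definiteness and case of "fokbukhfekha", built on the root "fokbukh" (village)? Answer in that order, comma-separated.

definite, nominative

Segment: fokbukh-fe-kha.
definiteness: -fe → definite.
case: -kha → nominative.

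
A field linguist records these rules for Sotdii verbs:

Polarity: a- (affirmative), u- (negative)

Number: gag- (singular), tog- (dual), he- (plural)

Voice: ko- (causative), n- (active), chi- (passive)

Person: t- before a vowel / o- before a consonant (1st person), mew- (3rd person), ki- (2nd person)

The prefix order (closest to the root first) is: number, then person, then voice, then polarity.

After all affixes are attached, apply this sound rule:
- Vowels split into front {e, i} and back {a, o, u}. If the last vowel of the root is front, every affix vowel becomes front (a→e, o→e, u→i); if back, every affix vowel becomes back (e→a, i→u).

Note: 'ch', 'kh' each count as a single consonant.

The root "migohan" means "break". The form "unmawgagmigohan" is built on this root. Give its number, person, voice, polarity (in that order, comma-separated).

Segment: u-n-mew-gag-migohan.
number: gag- → singular.
person: mew- → 3rd person.
voice: n- → active.
polarity: u- → negative.

singular, 3rd person, active, negative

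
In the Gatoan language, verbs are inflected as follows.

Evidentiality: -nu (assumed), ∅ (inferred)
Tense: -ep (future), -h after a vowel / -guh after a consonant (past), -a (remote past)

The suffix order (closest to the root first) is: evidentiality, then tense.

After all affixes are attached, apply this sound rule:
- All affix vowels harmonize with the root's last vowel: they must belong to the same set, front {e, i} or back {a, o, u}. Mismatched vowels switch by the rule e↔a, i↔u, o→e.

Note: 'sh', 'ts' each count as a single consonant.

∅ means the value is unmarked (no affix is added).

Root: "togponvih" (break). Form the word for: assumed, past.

togponvihnih

Attach evidentiality assumed -nu → togponvihnu.
Attach tense past -h (after vowel 'u') → togponvihnuh.
Apply vowel harmony: togponvihnuh → togponvihnih.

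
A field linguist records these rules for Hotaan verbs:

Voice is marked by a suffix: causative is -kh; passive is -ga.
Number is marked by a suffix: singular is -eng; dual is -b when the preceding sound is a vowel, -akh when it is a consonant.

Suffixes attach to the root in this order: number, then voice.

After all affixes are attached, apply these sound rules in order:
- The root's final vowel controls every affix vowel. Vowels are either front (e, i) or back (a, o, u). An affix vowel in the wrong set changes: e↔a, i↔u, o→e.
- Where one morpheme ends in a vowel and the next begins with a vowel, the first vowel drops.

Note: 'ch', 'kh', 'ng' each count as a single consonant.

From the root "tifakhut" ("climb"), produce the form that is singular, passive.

Attach number singular -eng → tifakhuteng.
Attach voice passive -ga → tifakhutengga.
Apply vowel harmony: tifakhutengga → tifakhutangga.
Vowel deletion: no change.

tifakhutangga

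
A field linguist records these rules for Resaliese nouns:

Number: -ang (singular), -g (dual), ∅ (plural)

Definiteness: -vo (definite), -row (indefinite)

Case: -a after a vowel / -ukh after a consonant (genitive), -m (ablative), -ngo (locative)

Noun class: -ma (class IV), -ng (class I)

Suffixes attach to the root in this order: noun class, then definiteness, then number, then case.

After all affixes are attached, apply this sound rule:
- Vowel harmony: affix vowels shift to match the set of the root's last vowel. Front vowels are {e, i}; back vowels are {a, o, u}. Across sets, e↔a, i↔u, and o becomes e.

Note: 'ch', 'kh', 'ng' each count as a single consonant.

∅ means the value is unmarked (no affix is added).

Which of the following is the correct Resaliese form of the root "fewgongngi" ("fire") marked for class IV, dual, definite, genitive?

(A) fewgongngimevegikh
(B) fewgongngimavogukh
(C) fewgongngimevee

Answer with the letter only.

A

Attach noun class class IV -ma → fewgongngima.
Attach definiteness definite -vo → fewgongngimavo.
Attach number dual -g → fewgongngimavog.
Attach case genitive -ukh (after consonant 'g') → fewgongngimavogukh.
Apply vowel harmony: fewgongngimavogukh → fewgongngimevegikh.
So the correct form is fewgongngimevegikh, option (A).
(B) fewgongngimavogukh is wrong: it fails to apply the sound rule(s).
(C) fewgongngimevee is wrong: it uses plural instead of dual for number.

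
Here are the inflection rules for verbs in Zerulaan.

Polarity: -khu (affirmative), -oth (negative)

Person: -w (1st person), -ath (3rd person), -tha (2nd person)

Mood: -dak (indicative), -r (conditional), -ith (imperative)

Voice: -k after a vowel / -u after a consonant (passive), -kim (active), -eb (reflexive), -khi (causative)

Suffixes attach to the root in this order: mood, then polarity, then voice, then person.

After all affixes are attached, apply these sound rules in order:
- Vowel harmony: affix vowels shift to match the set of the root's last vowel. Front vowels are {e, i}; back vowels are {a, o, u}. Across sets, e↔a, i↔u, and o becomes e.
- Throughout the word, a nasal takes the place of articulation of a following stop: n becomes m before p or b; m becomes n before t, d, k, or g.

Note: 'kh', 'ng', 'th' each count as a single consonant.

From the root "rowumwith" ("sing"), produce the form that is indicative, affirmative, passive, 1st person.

Attach mood indicative -dak → rowumwithdak.
Attach polarity affirmative -khu → rowumwithdakkhu.
Attach voice passive -k (after vowel 'u') → rowumwithdakkhuk.
Attach person 1st person -w → rowumwithdakkhukw.
Apply vowel harmony: rowumwithdakkhukw → rowumwithdekkhikw.
Nasal assimilation: no change.

rowumwithdekkhikw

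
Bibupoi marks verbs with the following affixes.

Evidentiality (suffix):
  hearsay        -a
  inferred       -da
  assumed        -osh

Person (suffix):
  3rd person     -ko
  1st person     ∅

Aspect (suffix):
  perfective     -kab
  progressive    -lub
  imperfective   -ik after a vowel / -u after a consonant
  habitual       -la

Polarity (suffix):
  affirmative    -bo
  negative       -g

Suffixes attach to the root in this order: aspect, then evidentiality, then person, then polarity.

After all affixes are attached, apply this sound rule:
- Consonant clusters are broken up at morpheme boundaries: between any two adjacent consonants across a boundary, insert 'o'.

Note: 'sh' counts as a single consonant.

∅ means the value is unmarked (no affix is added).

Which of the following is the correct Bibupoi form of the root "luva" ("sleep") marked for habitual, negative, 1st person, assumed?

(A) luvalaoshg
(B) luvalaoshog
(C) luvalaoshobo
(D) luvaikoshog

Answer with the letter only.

B

Attach aspect habitual -la → luvala.
Attach evidentiality assumed -osh → luvalaosh.
person = 1st person: zero marking, form stays luvalaosh.
Attach polarity negative -g → luvalaoshg.
Apply epenthesis: luvalaoshg → luvalaoshog.
So the correct form is luvalaoshog, option (B).
(A) luvalaoshg is wrong: it fails to apply the sound rule(s).
(C) luvalaoshobo is wrong: it uses affirmative instead of negative for polarity.
(D) luvaikoshog is wrong: it uses imperfective instead of habitual for aspect.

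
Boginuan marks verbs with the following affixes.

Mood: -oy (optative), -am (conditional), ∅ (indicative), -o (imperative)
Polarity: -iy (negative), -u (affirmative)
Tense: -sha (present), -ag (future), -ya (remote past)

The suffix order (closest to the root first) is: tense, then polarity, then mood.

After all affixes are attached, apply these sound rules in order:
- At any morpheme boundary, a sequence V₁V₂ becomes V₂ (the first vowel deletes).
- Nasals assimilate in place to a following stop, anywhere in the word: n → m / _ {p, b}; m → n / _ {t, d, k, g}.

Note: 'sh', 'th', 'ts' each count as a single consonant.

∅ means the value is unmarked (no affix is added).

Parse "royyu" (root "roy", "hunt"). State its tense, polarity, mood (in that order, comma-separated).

remote past, affirmative, indicative

Segment: roy-ya-u.
tense: -ya → remote past.
polarity: -u → affirmative.
mood: ∅ → indicative.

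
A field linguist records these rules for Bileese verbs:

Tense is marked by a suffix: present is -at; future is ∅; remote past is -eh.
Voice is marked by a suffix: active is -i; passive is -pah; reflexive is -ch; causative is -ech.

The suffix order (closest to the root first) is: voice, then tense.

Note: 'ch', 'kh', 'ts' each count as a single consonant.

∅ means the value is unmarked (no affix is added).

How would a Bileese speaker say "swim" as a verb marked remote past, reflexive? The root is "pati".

Attach voice reflexive -ch → patich.
Attach tense remote past -eh → paticheh.

paticheh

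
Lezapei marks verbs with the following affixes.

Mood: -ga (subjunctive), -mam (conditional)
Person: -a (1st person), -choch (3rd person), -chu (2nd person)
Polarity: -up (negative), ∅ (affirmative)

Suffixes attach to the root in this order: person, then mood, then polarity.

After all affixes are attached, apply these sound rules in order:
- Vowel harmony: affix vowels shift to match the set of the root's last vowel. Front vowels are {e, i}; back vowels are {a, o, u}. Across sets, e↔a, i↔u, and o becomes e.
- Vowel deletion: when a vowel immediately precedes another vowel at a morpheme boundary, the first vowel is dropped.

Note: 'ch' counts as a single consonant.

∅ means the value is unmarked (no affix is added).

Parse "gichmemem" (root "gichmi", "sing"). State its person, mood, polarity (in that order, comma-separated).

1st person, conditional, affirmative

Segment: gichmi-a-mam.
person: -a → 1st person.
mood: -mam → conditional.
polarity: ∅ → affirmative.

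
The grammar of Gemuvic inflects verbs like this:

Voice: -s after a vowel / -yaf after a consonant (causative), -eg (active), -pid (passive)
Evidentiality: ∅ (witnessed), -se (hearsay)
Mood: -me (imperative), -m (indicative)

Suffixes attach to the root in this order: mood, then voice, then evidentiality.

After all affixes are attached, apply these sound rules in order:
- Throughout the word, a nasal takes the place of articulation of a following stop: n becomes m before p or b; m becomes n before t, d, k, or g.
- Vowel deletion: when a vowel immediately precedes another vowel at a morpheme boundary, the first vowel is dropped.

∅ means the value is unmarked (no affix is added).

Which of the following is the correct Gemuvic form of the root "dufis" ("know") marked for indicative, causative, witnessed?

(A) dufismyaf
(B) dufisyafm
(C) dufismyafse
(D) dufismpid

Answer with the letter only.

A

Attach mood indicative -m → dufism.
Attach voice causative -yaf (after consonant 'm') → dufismyaf.
evidentiality = witnessed: zero marking, form stays dufismyaf.
Nasal assimilation: no change.
Vowel deletion: no change.
So the correct form is dufismyaf, option (A).
(C) dufismyafse is wrong: it uses hearsay instead of witnessed for evidentiality.
(D) dufismpid is wrong: it uses passive instead of causative for voice.
(B) dufisyafm is wrong: it has the affixes in the wrong order.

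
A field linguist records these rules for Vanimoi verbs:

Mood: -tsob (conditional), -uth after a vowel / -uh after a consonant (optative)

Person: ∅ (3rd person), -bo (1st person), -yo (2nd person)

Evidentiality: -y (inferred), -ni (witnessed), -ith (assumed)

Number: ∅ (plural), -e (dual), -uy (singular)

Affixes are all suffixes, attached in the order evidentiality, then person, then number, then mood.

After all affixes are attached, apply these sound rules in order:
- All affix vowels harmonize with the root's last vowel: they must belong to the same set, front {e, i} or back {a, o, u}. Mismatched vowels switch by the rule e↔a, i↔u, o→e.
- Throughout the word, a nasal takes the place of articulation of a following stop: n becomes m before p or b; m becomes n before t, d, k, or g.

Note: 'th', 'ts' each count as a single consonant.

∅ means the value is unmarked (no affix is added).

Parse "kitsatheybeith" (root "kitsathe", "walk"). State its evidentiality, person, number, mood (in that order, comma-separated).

inferred, 1st person, plural, optative

Segment: kitsathe-y-bo-uth.
evidentiality: -y → inferred.
person: -bo → 1st person.
number: ∅ → plural.
mood: -uth/uh → optative.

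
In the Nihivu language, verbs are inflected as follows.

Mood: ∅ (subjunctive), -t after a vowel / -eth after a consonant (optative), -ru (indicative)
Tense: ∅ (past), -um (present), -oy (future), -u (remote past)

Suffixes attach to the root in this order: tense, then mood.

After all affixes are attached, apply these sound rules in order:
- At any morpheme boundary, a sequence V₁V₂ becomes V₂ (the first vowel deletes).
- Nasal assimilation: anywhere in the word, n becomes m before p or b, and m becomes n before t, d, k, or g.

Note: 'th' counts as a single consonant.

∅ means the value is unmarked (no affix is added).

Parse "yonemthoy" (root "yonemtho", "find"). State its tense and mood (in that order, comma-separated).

Segment: yonemtho-oy.
tense: -oy → future.
mood: ∅ → subjunctive.

future, subjunctive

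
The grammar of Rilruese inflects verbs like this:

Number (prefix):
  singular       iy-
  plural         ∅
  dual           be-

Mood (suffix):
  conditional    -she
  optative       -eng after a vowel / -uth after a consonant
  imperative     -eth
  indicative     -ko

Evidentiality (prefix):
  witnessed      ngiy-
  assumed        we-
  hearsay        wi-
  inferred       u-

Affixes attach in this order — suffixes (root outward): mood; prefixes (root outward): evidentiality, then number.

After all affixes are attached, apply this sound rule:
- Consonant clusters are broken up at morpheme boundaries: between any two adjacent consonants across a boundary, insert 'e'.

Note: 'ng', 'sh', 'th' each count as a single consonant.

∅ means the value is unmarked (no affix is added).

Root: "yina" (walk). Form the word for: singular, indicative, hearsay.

Attach evidentiality hearsay wi- → wiyina.
Attach mood indicative -ko → wiyinako.
Attach number singular iy- → iywiyinako.
Apply epenthesis: iywiyinako → iyewiyinako.

iyewiyinako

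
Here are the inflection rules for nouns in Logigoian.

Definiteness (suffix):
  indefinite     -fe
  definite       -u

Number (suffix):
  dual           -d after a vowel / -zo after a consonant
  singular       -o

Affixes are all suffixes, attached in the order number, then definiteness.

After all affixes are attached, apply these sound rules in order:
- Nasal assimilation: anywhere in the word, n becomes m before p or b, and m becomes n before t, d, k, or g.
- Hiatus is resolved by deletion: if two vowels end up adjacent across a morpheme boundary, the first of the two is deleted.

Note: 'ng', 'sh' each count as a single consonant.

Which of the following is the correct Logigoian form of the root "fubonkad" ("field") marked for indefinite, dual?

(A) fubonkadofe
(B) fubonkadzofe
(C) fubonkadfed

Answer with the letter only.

B

Attach number dual -zo (after consonant 'd') → fubonkadzo.
Attach definiteness indefinite -fe → fubonkadzofe.
Nasal assimilation: no change.
Vowel deletion: no change.
So the correct form is fubonkadzofe, option (B).
(A) fubonkadofe is wrong: it uses singular instead of dual for number.
(C) fubonkadfed is wrong: it has the affixes in the wrong order.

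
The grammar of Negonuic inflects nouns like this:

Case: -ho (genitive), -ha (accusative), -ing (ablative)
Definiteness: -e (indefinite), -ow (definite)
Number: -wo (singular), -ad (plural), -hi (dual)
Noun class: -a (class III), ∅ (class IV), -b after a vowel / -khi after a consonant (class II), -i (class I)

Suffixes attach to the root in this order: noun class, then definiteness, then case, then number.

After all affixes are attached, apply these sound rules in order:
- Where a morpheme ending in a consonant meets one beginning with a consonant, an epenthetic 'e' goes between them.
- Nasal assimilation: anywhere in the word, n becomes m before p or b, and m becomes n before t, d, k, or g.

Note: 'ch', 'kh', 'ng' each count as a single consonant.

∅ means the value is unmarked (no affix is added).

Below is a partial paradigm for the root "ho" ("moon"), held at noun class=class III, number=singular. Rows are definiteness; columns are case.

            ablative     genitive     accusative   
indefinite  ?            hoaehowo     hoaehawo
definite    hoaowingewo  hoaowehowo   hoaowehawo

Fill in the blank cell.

Attach noun class class III -a → hoa.
Attach definiteness indefinite -e → hoae.
Attach case ablative -ing → hoaeing.
Attach number singular -wo → hoaeingwo.
Apply epenthesis: hoaeingwo → hoaeingewo.
Nasal assimilation: no change.

hoaeingewo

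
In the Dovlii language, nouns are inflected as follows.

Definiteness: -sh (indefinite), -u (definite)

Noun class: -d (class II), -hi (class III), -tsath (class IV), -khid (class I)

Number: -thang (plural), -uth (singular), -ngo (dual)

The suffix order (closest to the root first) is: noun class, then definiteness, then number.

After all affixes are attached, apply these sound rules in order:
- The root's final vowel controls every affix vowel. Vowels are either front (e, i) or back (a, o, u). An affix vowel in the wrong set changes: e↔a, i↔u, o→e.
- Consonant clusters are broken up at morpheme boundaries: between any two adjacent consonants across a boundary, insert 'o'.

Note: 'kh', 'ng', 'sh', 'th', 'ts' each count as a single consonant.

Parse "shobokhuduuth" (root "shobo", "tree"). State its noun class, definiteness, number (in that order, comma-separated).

Segment: shobo-khid-u-uth.
noun class: -khid → class I.
definiteness: -u → definite.
number: -uth → singular.

class I, definite, singular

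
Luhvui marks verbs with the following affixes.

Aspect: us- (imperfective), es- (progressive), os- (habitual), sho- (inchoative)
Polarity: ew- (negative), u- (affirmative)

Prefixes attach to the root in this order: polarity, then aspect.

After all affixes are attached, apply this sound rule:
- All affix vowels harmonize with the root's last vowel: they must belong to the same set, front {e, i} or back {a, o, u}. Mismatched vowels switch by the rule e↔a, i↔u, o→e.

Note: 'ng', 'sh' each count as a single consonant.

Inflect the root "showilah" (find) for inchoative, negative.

shoawshowilah

Attach polarity negative ew- → ewshowilah.
Attach aspect inchoative sho- → shoewshowilah.
Apply vowel harmony: shoewshowilah → shoawshowilah.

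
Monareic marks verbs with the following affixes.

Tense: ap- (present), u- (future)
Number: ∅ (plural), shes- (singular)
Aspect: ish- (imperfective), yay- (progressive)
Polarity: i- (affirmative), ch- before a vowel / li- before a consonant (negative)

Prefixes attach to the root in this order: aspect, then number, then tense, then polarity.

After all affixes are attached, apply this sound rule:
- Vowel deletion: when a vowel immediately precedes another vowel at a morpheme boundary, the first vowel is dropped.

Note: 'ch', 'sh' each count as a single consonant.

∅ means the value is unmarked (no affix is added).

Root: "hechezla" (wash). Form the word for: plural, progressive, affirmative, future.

uyayhechezla

Attach aspect progressive yay- → yayhechezla.
number = plural: zero marking, form stays yayhechezla.
Attach tense future u- → uyayhechezla.
Attach polarity affirmative i- → iuyayhechezla.
Apply vowel deletion: iuyayhechezla → uyayhechezla.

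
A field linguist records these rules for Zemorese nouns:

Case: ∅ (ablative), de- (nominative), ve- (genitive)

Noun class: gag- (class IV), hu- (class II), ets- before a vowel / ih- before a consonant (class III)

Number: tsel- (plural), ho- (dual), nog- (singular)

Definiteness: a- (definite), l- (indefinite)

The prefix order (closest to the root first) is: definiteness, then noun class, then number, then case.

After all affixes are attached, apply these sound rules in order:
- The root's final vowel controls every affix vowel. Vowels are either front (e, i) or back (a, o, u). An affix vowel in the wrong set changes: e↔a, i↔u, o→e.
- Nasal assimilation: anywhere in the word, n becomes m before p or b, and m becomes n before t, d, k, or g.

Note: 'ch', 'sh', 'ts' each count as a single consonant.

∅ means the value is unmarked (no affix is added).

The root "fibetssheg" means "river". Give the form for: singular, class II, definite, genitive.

veneghiefibetssheg

Attach definiteness definite a- → afibetssheg.
Attach noun class class II hu- → huafibetssheg.
Attach number singular nog- → noghuafibetssheg.
Attach case genitive ve- → venoghuafibetssheg.
Apply vowel harmony: venoghuafibetssheg → veneghiefibetssheg.
Nasal assimilation: no change.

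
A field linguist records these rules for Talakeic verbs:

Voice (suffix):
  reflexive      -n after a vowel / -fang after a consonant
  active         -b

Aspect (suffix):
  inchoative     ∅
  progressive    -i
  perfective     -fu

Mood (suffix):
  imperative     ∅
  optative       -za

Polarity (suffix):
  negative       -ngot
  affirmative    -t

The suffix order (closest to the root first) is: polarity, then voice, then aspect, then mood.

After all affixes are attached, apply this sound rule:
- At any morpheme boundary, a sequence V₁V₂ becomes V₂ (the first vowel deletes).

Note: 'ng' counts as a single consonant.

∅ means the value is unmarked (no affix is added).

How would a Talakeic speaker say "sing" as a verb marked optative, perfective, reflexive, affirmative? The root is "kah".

Attach polarity affirmative -t → kaht.
Attach voice reflexive -fang (after consonant 't') → kahtfang.
Attach aspect perfective -fu → kahtfangfu.
Attach mood optative -za → kahtfangfuza.
Vowel deletion: no change.

kahtfangfuza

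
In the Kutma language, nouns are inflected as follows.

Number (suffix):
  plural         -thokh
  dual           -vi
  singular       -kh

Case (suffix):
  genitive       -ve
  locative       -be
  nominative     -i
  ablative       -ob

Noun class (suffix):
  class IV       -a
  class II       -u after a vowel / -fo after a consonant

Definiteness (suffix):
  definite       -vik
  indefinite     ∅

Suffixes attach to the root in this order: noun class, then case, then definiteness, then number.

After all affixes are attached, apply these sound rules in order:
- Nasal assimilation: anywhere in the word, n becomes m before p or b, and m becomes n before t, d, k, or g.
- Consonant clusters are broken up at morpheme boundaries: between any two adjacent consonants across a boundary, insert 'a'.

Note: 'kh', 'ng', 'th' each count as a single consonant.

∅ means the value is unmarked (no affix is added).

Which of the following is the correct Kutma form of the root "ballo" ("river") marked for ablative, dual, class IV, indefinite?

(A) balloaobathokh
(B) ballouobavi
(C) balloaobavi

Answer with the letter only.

C

Attach noun class class IV -a → balloa.
Attach case ablative -ob → balloaob.
definiteness = indefinite: zero marking, form stays balloaob.
Attach number dual -vi → balloaobvi.
Nasal assimilation: no change.
Apply epenthesis: balloaobvi → balloaobavi.
So the correct form is balloaobavi, option (C).
(B) ballouobavi is wrong: it uses class II instead of class IV for noun class.
(A) balloaobathokh is wrong: it uses plural instead of dual for number.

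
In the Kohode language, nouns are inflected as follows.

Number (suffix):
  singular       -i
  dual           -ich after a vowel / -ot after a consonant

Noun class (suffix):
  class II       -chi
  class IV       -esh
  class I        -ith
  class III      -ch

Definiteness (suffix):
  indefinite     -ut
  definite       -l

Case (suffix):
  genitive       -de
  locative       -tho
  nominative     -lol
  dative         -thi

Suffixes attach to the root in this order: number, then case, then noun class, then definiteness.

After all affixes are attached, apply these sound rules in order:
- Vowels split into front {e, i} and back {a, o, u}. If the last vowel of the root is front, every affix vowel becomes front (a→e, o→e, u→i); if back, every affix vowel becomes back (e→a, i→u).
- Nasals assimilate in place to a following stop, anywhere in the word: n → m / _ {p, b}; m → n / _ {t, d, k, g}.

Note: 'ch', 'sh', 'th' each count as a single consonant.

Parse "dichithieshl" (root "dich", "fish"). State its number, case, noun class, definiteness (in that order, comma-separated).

singular, dative, class IV, definite

Segment: dich-i-thi-esh-l.
number: -i → singular.
case: -thi → dative.
noun class: -esh → class IV.
definiteness: -l → definite.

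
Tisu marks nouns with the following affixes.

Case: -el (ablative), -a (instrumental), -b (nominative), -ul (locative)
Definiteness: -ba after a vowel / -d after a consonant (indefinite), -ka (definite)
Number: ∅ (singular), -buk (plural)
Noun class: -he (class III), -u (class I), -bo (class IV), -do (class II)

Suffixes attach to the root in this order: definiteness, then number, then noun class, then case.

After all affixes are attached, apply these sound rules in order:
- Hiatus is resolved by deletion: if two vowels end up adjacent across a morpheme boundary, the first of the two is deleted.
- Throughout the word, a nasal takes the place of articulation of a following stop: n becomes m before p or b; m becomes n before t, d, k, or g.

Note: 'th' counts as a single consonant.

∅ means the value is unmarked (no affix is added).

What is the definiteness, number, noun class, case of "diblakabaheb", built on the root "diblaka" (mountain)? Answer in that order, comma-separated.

Segment: diblaka-ba-he-b.
definiteness: -ba/d → indefinite.
number: ∅ → singular.
noun class: -he → class III.
case: -b → nominative.

indefinite, singular, class III, nominative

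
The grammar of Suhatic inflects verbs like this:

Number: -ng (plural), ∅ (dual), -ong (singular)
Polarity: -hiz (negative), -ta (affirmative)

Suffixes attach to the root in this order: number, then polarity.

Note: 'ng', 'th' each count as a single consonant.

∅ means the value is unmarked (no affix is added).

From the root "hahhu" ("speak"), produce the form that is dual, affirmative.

number = dual: zero marking, form stays hahhu.
Attach polarity affirmative -ta → hahhuta.

hahhuta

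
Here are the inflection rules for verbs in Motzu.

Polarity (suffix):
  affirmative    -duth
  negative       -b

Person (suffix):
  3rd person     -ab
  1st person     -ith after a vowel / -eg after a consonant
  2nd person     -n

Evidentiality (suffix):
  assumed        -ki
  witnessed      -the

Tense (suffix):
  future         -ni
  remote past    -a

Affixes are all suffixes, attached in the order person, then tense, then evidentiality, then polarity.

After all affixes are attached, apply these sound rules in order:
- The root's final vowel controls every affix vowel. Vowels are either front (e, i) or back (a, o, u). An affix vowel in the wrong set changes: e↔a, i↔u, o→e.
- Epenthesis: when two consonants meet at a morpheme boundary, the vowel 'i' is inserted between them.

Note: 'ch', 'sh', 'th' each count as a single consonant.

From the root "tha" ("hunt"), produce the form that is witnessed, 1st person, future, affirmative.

thauthinuthaduth

Attach person 1st person -ith (after vowel 'a') → thaith.
Attach tense future -ni → thaithni.
Attach evidentiality witnessed -the → thaithnithe.
Attach polarity affirmative -duth → thaithnitheduth.
Apply vowel harmony: thaithnitheduth → thauthnuthaduth.
Apply epenthesis: thauthnuthaduth → thauthinuthaduth.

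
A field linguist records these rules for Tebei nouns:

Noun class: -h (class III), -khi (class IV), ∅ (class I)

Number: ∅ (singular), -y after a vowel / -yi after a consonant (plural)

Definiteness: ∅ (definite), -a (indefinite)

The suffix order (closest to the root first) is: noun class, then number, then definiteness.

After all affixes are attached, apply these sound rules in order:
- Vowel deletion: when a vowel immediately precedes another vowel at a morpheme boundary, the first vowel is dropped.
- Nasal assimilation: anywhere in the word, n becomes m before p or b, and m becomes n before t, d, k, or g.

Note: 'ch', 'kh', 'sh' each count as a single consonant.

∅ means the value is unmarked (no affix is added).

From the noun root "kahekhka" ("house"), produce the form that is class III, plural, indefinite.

kahekhkahya

Attach noun class class III -h → kahekhkah.
Attach number plural -yi (after consonant 'h') → kahekhkahyi.
Attach definiteness indefinite -a → kahekhkahyia.
Apply vowel deletion: kahekhkahyia → kahekhkahya.
Nasal assimilation: no change.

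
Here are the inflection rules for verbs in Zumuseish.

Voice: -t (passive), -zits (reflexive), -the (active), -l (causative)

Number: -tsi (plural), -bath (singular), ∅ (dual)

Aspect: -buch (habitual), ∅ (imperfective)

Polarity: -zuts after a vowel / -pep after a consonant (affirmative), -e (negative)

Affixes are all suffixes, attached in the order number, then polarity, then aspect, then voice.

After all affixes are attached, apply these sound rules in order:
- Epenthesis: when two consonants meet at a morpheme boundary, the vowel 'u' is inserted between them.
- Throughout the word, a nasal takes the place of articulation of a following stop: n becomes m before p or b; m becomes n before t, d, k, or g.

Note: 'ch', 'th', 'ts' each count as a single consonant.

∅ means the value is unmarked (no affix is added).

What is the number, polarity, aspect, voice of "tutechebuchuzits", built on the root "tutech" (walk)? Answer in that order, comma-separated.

Segment: tutech-e-buch-zits.
number: ∅ → dual.
polarity: -e → negative.
aspect: -buch → habitual.
voice: -zits → reflexive.

dual, negative, habitual, reflexive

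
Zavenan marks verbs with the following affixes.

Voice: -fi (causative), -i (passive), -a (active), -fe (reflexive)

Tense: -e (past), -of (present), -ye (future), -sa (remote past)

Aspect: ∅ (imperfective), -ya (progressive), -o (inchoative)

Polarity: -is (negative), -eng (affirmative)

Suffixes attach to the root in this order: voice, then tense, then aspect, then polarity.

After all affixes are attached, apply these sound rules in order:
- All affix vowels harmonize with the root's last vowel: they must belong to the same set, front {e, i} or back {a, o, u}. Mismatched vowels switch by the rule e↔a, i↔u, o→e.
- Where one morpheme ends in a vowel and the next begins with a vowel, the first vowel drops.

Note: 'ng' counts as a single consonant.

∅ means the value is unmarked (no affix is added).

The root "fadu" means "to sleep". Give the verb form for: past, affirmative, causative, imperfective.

fadufang

Attach voice causative -fi → fadufi.
Attach tense past -e → fadufie.
aspect = imperfective: zero marking, form stays fadufie.
Attach polarity affirmative -eng → fadufieeng.
Apply vowel harmony: fadufieeng → fadufuaang.
Apply vowel deletion: fadufuaang → fadufang.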